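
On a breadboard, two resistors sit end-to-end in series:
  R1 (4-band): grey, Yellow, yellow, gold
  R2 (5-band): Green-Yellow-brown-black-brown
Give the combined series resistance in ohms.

R1: grey, yellow → 84; yellow ×10^4 → 840000 Ω.
R2: green, yellow, brown → 541; black ×1 → 541 Ω.
Series: 840000 + 541 = 840541 Ω.

840541 Ω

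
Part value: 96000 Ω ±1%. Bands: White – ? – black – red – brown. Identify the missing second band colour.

blue

96000 Ω = 960 × 10^2.
The second band gives digit 6 of the significand, and 6 is blue.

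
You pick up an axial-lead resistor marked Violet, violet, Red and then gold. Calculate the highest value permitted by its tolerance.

8085 Ω

Violet → 7 (first significant figure)
Violet → 7 (second significant figure)
Red → ×10^2 multiplier
Gold → ±5% tolerance
77 × 100 = 7700 Ω
Highest = 7700 × (1 + 5/100) = 8085 Ω.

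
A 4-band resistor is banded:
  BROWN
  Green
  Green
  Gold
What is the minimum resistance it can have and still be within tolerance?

Brown → 1 (first significant figure)
Green → 5 (second significant figure)
Green → ×10^5 multiplier
Gold → ±5% tolerance
15 × 100000 = 1500000 Ω
Minimum = 1500000 × (1 − 5/100) = 1425000 Ω.

1425000 Ω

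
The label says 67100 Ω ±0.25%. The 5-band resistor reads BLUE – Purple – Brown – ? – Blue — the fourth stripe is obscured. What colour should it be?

67100 Ω = 671 × 10^2.
The fourth band is the multiplier, 10^2, which is red.

red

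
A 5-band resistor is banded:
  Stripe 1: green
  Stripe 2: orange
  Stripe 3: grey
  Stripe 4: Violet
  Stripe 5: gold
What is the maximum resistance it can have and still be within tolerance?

5649000000 Ω

Green → 5 (first significant figure)
Orange → 3 (second significant figure)
Grey → 8 (third significant figure)
Violet → ×10^7 multiplier
Gold → ±5% tolerance
538 × 10000000 = 5380000000 Ω
Maximum = 5380000000 × (1 + 5/100) = 5649000000 Ω.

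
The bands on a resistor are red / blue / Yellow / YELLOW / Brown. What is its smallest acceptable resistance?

Red → 2 (first significant figure)
Blue → 6 (second significant figure)
Yellow → 4 (third significant figure)
Yellow → ×10^4 multiplier
Brown → ±1% tolerance
264 × 10000 = 2640000 Ω
Smallest = 2640000 × (1 − 1/100) = 2613600 Ω.

2613600 Ω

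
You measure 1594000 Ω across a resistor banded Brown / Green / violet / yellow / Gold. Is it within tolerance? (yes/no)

yes

Brown → 1 (first significant figure)
Green → 5 (second significant figure)
Violet → 7 (third significant figure)
Yellow → ×10^4 multiplier
Gold → ±5% tolerance
157 × 10000 = 1570000 Ω
Allowed range: 1491500 Ω to 1648500 Ω.
1594000 Ω lies inside that range.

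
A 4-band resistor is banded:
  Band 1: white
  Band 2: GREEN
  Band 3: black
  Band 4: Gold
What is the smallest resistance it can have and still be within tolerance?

White → 9 (first significant figure)
Green → 5 (second significant figure)
Black → ×1 multiplier
Gold → ±5% tolerance
95 × 1 = 95 Ω
Smallest = 95 × (1 − 5/100) = 90.25 Ω.

90.25 Ω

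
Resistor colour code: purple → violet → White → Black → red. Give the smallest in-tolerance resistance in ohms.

763.42 Ω

Violet → 7 (first significant figure)
Violet → 7 (second significant figure)
White → 9 (third significant figure)
Black → ×1 multiplier
Red → ±2% tolerance
779 × 1 = 779 Ω
Smallest = 779 × (1 − 2/100) = 763.42 Ω.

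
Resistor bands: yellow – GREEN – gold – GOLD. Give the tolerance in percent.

The last band, gold, is the tolerance band.
Gold corresponds to ±5%.

±5%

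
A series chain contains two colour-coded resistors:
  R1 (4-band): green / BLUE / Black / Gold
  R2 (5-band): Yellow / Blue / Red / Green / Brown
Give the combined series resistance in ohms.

R1: green, blue → 56; black ×1 → 56 Ω.
R2: yellow, blue, red → 462; green ×10^5 → 46200000 Ω.
Series: 56 + 46200000 = 46200056 Ω.

46200056 Ω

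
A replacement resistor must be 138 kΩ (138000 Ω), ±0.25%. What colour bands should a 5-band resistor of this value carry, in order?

138000 Ω = 138 × 10^3.
1 → brown
3 → orange
8 → grey
Multiplier 10^3 → orange.
±0.25% tolerance → blue.

brown, orange, grey, orange, blue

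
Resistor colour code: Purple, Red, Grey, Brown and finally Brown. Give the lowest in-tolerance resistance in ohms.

7207.2 Ω

Violet → 7 (first significant figure)
Red → 2 (second significant figure)
Grey → 8 (third significant figure)
Brown → ×10 multiplier
Brown → ±1% tolerance
728 × 10 = 7280 Ω
Lowest = 7280 × (1 − 1/100) = 7207.2 Ω.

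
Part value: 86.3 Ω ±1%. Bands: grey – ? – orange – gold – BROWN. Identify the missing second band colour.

blue

86.3 Ω = 863 × 10^-1.
The second band gives digit 6 of the significand, and 6 is blue.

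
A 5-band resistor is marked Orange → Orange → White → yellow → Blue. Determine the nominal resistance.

Orange → 3 (first significant figure)
Orange → 3 (second significant figure)
White → 9 (third significant figure)
Yellow → ×10^4 multiplier
339 × 10000 = 3390000 Ω

3390000 Ω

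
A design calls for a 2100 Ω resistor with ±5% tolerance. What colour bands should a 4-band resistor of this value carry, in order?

2100 Ω = 21 × 10^2.
2 → red
1 → brown
Multiplier 10^2 → red.
±5% tolerance → gold.

red, brown, red, gold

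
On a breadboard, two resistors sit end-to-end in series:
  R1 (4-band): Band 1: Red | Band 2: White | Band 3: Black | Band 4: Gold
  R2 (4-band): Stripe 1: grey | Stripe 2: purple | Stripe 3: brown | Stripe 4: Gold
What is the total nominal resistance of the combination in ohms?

899 Ω

R1: red, white → 29; black ×1 → 29 Ω.
R2: grey, violet → 87; brown ×10 → 870 Ω.
Series: 29 + 870 = 899 Ω.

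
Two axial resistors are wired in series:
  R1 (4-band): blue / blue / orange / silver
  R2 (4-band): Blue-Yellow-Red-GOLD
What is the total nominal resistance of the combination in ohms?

R1: blue, blue → 66; orange ×10^3 → 66000 Ω.
R2: blue, yellow → 64; red ×10^2 → 6400 Ω.
Series: 66000 + 6400 = 72400 Ω.

72400 Ω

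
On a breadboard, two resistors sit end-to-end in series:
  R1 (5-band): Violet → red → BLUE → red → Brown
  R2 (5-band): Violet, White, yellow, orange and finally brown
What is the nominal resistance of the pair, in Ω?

866600 Ω

R1: violet, red, blue → 726; red ×10^2 → 72600 Ω.
R2: violet, white, yellow → 794; orange ×10^3 → 794000 Ω.
Series: 72600 + 794000 = 866600 Ω.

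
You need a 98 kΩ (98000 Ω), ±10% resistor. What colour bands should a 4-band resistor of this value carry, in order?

white, grey, orange, silver

98000 Ω = 98 × 10^3.
9 → white
8 → grey
Multiplier 10^3 → orange.
±10% tolerance → silver.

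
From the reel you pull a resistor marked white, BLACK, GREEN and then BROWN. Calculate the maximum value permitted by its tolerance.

White → 9 (first significant figure)
Black → 0 (second significant figure)
Green → ×10^5 multiplier
Brown → ±1% tolerance
90 × 100000 = 9000000 Ω
Maximum = 9000000 × (1 + 1/100) = 9090000 Ω.

9090000 Ω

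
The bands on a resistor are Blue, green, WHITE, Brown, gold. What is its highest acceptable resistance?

6919.5 Ω

Blue → 6 (first significant figure)
Green → 5 (second significant figure)
White → 9 (third significant figure)
Brown → ×10 multiplier
Gold → ±5% tolerance
659 × 10 = 6590 Ω
Highest = 6590 × (1 + 5/100) = 6919.5 Ω.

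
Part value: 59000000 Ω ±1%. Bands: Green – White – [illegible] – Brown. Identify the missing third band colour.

blue

59000000 Ω = 59 × 10^6.
The third band is the multiplier, 10^6, which is blue.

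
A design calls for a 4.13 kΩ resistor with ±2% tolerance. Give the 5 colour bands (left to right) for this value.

yellow, brown, orange, brown, red

4130 Ω = 413 × 10^1.
4 → yellow
1 → brown
3 → orange
Multiplier 10^1 → brown.
±2% tolerance → red.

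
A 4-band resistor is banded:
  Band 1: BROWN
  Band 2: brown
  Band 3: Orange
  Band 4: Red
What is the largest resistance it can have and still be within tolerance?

11220 Ω

Brown → 1 (first significant figure)
Brown → 1 (second significant figure)
Orange → ×10^3 multiplier
Red → ±2% tolerance
11 × 1000 = 11000 Ω
Largest = 11000 × (1 + 2/100) = 11220 Ω.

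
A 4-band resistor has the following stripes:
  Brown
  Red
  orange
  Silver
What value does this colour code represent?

12000 Ω

Brown → 1 (first significant figure)
Red → 2 (second significant figure)
Orange → ×10^3 multiplier
12 × 1000 = 12000 Ω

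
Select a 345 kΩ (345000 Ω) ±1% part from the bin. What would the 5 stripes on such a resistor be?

orange, yellow, green, orange, brown

345000 Ω = 345 × 10^3.
3 → orange
4 → yellow
5 → green
Multiplier 10^3 → orange.
±1% tolerance → brown.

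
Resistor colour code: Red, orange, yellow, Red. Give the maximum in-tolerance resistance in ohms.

Red → 2 (first significant figure)
Orange → 3 (second significant figure)
Yellow → ×10^4 multiplier
Red → ±2% tolerance
23 × 10000 = 230000 Ω
Maximum = 230000 × (1 + 2/100) = 234600 Ω.

234600 Ω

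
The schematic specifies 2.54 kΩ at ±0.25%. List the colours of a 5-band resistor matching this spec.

2540 Ω = 254 × 10^1.
2 → red
5 → green
4 → yellow
Multiplier 10^1 → brown.
±0.25% tolerance → blue.

red, green, yellow, brown, blue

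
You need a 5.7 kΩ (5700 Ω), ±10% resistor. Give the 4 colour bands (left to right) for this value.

5700 Ω = 57 × 10^2.
5 → green
7 → violet
Multiplier 10^2 → red.
±10% tolerance → silver.

green, violet, red, silver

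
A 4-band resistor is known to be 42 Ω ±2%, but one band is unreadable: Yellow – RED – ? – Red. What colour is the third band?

black

42 Ω = 42 × 10^0.
The third band is the multiplier, 10^0, which is black.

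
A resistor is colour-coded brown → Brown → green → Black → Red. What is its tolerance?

±2%

The last band, red, is the tolerance band.
Red corresponds to ±2%.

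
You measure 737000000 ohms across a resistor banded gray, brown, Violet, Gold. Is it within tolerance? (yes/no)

Grey → 8 (first significant figure)
Brown → 1 (second significant figure)
Violet → ×10^7 multiplier
Gold → ±5% tolerance
81 × 10000000 = 810000000 Ω
Allowed range: 769500000 Ω to 850500000 Ω.
737000000 ohms lies outside that range.

no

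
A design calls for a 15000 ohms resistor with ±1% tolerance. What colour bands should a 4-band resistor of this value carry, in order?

brown, green, orange, brown

15000 Ω = 15 × 10^3.
1 → brown
5 → green
Multiplier 10^3 → orange.
±1% tolerance → brown.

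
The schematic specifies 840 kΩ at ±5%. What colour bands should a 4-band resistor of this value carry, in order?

840000 Ω = 84 × 10^4.
8 → grey
4 → yellow
Multiplier 10^4 → yellow.
±5% tolerance → gold.

grey, yellow, yellow, gold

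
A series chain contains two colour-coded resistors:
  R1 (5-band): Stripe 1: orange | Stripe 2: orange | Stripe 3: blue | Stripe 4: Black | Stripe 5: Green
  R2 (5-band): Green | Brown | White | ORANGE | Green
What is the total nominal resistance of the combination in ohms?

519336 Ω

R1: orange, orange, blue → 336; black ×1 → 336 Ω.
R2: green, brown, white → 519; orange ×10^3 → 519000 Ω.
Series: 336 + 519000 = 519336 Ω.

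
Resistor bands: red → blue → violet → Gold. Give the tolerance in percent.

±5%

The last band, gold, is the tolerance band.
Gold corresponds to ±5%.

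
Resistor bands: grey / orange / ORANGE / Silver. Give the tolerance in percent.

The last band, silver, is the tolerance band.
Silver corresponds to ±10%.

±10%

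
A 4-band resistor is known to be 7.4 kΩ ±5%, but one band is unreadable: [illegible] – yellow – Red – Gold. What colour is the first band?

7400 Ω = 74 × 10^2.
The first band gives digit 7 of the significand, and 7 is violet.

violet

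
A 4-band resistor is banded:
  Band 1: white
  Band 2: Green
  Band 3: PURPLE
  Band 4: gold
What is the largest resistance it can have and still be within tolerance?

997500000 Ω

White → 9 (first significant figure)
Green → 5 (second significant figure)
Violet → ×10^7 multiplier
Gold → ±5% tolerance
95 × 10000000 = 950000000 Ω
Largest = 950000000 × (1 + 5/100) = 997500000 Ω.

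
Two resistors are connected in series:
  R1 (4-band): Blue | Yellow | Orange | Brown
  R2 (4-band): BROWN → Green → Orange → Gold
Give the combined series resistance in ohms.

79000 Ω

R1: blue, yellow → 64; orange ×10^3 → 64000 Ω.
R2: brown, green → 15; orange ×10^3 → 15000 Ω.
Series: 64000 + 15000 = 79000 Ω.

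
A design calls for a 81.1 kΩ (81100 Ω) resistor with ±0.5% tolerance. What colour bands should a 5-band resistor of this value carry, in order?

81100 Ω = 811 × 10^2.
8 → grey
1 → brown
1 → brown
Multiplier 10^2 → red.
±0.5% tolerance → green.

grey, brown, brown, red, green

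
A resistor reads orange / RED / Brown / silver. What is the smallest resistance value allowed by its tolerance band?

288 Ω

Orange → 3 (first significant figure)
Red → 2 (second significant figure)
Brown → ×10 multiplier
Silver → ±10% tolerance
32 × 10 = 320 Ω
Smallest = 320 × (1 − 10/100) = 288 Ω.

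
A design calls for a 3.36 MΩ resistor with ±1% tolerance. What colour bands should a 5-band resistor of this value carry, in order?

3360000 Ω = 336 × 10^4.
3 → orange
3 → orange
6 → blue
Multiplier 10^4 → yellow.
±1% tolerance → brown.

orange, orange, blue, yellow, brown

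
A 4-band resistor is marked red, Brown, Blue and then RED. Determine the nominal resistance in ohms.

21000000 Ω

Red → 2 (first significant figure)
Brown → 1 (second significant figure)
Blue → ×10^6 multiplier
21 × 1000000 = 21000000 Ω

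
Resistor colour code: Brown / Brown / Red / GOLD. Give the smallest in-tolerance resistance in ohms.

1045 Ω

Brown → 1 (first significant figure)
Brown → 1 (second significant figure)
Red → ×10^2 multiplier
Gold → ±5% tolerance
11 × 100 = 1100 Ω
Smallest = 1100 × (1 − 5/100) = 1045 Ω.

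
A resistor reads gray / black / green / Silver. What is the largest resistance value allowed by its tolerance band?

Grey → 8 (first significant figure)
Black → 0 (second significant figure)
Green → ×10^5 multiplier
Silver → ±10% tolerance
80 × 100000 = 8000000 Ω
Largest = 8000000 × (1 + 10/100) = 8800000 Ω.

8800000 Ω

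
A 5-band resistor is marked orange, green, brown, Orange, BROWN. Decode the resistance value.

Orange → 3 (first significant figure)
Green → 5 (second significant figure)
Brown → 1 (third significant figure)
Orange → ×10^3 multiplier
351 × 1000 = 351000 Ω

351000 Ω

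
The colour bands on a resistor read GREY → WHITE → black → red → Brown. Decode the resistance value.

Grey → 8 (first significant figure)
White → 9 (second significant figure)
Black → 0 (third significant figure)
Red → ×10^2 multiplier
890 × 100 = 89000 Ω

89000 Ω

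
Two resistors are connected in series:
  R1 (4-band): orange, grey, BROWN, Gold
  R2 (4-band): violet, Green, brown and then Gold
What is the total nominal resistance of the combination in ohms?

R1: orange, grey → 38; brown ×10 → 380 Ω.
R2: violet, green → 75; brown ×10 → 750 Ω.
Series: 380 + 750 = 1130 Ω.

1130 Ω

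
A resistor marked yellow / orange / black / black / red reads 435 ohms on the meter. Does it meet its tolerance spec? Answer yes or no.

Yellow → 4 (first significant figure)
Orange → 3 (second significant figure)
Black → 0 (third significant figure)
Black → ×1 multiplier
Red → ±2% tolerance
430 × 1 = 430 Ω
Allowed range: 421.4 Ω to 438.6 Ω.
435 ohms lies inside that range.

yes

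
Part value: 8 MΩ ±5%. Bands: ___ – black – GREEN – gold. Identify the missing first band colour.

grey

8000000 Ω = 80 × 10^5.
The first band gives digit 8 of the significand, and 8 is grey.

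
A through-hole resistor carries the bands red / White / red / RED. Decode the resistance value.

Red → 2 (first significant figure)
White → 9 (second significant figure)
Red → ×10^2 multiplier
29 × 100 = 2900 Ω

2900 Ω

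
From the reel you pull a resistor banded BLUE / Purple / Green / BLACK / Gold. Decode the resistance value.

675 Ω

Blue → 6 (first significant figure)
Violet → 7 (second significant figure)
Green → 5 (third significant figure)
Black → ×1 multiplier
675 × 1 = 675 Ω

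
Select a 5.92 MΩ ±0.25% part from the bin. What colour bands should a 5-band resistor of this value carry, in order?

green, white, red, yellow, blue

5920000 Ω = 592 × 10^4.
5 → green
9 → white
2 → red
Multiplier 10^4 → yellow.
±0.25% tolerance → blue.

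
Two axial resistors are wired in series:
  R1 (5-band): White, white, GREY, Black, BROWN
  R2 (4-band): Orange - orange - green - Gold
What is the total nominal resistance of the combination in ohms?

3300998 Ω

R1: white, white, grey → 998; black ×1 → 998 Ω.
R2: orange, orange → 33; green ×10^5 → 3300000 Ω.
Series: 998 + 3300000 = 3300998 Ω.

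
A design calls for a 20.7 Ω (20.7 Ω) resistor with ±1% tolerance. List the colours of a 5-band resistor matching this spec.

red, black, violet, gold, brown

20.7 Ω = 207 × 10^-1.
2 → red
0 → black
7 → violet
Multiplier 10^-1 → gold.
±1% tolerance → brown.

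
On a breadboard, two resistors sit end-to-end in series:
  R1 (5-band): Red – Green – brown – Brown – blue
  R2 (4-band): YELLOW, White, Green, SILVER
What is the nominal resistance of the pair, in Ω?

4902510 Ω

R1: red, green, brown → 251; brown ×10 → 2510 Ω.
R2: yellow, white → 49; green ×10^5 → 4900000 Ω.
Series: 2510 + 4900000 = 4902510 Ω.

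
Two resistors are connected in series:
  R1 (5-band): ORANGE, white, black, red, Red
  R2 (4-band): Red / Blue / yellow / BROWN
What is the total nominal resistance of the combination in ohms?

R1: orange, white, black → 390; red ×10^2 → 39000 Ω.
R2: red, blue → 26; yellow ×10^4 → 260000 Ω.
Series: 39000 + 260000 = 299000 Ω.

299000 Ω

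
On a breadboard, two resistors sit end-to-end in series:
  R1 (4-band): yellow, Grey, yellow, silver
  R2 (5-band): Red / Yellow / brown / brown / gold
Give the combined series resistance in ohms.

482410 Ω

R1: yellow, grey → 48; yellow ×10^4 → 480000 Ω.
R2: red, yellow, brown → 241; brown ×10 → 2410 Ω.
Series: 480000 + 2410 = 482410 Ω.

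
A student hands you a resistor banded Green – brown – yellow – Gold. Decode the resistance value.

510000 Ω

Green → 5 (first significant figure)
Brown → 1 (second significant figure)
Yellow → ×10^4 multiplier
51 × 10000 = 510000 Ω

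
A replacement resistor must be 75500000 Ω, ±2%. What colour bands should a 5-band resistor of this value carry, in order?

violet, green, green, green, red

75500000 Ω = 755 × 10^5.
7 → violet
5 → green
5 → green
Multiplier 10^5 → green.
±2% tolerance → red.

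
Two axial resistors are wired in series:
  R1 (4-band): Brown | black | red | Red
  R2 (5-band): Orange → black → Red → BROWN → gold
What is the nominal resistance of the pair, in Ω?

4020 Ω

R1: brown, black → 10; red ×10^2 → 1000 Ω.
R2: orange, black, red → 302; brown ×10 → 3020 Ω.
Series: 1000 + 3020 = 4020 Ω.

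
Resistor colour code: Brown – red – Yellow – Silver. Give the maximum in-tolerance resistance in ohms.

132000 Ω

Brown → 1 (first significant figure)
Red → 2 (second significant figure)
Yellow → ×10^4 multiplier
Silver → ±10% tolerance
12 × 10000 = 120000 Ω
Maximum = 120000 × (1 + 10/100) = 132000 Ω.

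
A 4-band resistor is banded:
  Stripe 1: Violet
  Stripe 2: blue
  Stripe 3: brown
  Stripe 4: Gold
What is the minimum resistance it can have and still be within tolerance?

Violet → 7 (first significant figure)
Blue → 6 (second significant figure)
Brown → ×10 multiplier
Gold → ±5% tolerance
76 × 10 = 760 Ω
Minimum = 760 × (1 − 5/100) = 722 Ω.

722 Ω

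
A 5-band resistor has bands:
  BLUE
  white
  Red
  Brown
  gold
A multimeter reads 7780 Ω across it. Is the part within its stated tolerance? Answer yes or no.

Blue → 6 (first significant figure)
White → 9 (second significant figure)
Red → 2 (third significant figure)
Brown → ×10 multiplier
Gold → ±5% tolerance
692 × 10 = 6920 Ω
Allowed range: 6574 Ω to 7266 Ω.
7780 Ω lies outside that range.

no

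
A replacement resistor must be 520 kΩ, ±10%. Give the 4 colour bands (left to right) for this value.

520000 Ω = 52 × 10^4.
5 → green
2 → red
Multiplier 10^4 → yellow.
±10% tolerance → silver.

green, red, yellow, silver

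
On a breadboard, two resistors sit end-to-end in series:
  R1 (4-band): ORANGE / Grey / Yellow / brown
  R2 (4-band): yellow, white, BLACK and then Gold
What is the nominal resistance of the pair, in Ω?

R1: orange, grey → 38; yellow ×10^4 → 380000 Ω.
R2: yellow, white → 49; black ×1 → 49 Ω.
Series: 380000 + 49 = 380049 Ω.

380049 Ω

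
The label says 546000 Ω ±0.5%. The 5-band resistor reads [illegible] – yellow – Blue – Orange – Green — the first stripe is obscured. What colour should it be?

546000 Ω = 546 × 10^3.
The first band gives digit 5 of the significand, and 5 is green.

green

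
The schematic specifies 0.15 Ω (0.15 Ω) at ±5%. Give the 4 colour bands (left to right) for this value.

0.15 Ω = 15 × 10^-2.
1 → brown
5 → green
Multiplier 10^-2 → silver.
±5% tolerance → gold.

brown, green, silver, gold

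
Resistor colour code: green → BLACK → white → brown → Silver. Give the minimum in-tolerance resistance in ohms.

Green → 5 (first significant figure)
Black → 0 (second significant figure)
White → 9 (third significant figure)
Brown → ×10 multiplier
Silver → ±10% tolerance
509 × 10 = 5090 Ω
Minimum = 5090 × (1 − 10/100) = 4581 Ω.

4581 Ω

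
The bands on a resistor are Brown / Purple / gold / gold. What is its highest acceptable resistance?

Brown → 1 (first significant figure)
Violet → 7 (second significant figure)
Gold → ×0.1 multiplier
Gold → ±5% tolerance
17 × 0.1 = 1.7 Ω
Highest = 1.7 × (1 + 5/100) = 1.785 Ω.

1.785 Ω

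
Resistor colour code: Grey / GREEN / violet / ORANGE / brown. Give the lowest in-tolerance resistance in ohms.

Grey → 8 (first significant figure)
Green → 5 (second significant figure)
Violet → 7 (third significant figure)
Orange → ×10^3 multiplier
Brown → ±1% tolerance
857 × 1000 = 857000 Ω
Lowest = 857000 × (1 − 1/100) = 848430 Ω.

848430 Ω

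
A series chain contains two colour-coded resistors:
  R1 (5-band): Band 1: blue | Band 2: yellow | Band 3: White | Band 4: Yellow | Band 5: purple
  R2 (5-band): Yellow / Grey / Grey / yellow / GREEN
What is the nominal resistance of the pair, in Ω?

R1: blue, yellow, white → 649; yellow ×10^4 → 6490000 Ω.
R2: yellow, grey, grey → 488; yellow ×10^4 → 4880000 Ω.
Series: 6490000 + 4880000 = 11370000 Ω.

11370000 Ω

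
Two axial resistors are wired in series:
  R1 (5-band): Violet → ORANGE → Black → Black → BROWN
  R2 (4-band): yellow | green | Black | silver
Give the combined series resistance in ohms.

R1: violet, orange, black → 730; black ×1 → 730 Ω.
R2: yellow, green → 45; black ×1 → 45 Ω.
Series: 730 + 45 = 775 Ω.

775 Ω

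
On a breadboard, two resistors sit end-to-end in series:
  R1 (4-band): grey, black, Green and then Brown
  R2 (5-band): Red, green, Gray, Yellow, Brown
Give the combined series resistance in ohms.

R1: grey, black → 80; green ×10^5 → 8000000 Ω.
R2: red, green, grey → 258; yellow ×10^4 → 2580000 Ω.
Series: 8000000 + 2580000 = 10580000 Ω.

10580000 Ω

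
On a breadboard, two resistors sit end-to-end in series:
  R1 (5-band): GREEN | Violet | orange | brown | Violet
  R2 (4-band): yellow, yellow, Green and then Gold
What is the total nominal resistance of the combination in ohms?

4405730 Ω

R1: green, violet, orange → 573; brown ×10 → 5730 Ω.
R2: yellow, yellow → 44; green ×10^5 → 4400000 Ω.
Series: 5730 + 4400000 = 4405730 Ω.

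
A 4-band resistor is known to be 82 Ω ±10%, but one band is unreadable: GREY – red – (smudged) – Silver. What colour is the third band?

82 Ω = 82 × 10^0.
The third band is the multiplier, 10^0, which is black.

black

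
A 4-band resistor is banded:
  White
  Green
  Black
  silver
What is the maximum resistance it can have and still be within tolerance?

104.5 Ω

White → 9 (first significant figure)
Green → 5 (second significant figure)
Black → ×1 multiplier
Silver → ±10% tolerance
95 × 1 = 95 Ω
Maximum = 95 × (1 + 10/100) = 104.5 Ω.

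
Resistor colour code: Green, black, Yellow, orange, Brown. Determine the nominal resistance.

504000 Ω

Green → 5 (first significant figure)
Black → 0 (second significant figure)
Yellow → 4 (third significant figure)
Orange → ×10^3 multiplier
504 × 1000 = 504000 Ω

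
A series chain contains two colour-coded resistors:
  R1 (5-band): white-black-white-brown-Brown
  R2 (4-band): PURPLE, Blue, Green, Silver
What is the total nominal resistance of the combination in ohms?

7609090 Ω

R1: white, black, white → 909; brown ×10 → 9090 Ω.
R2: violet, blue → 76; green ×10^5 → 7600000 Ω.
Series: 9090 + 7600000 = 7609090 Ω.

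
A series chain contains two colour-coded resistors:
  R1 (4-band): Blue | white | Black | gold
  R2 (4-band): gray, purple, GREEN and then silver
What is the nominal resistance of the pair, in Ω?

R1: blue, white → 69; black ×1 → 69 Ω.
R2: grey, violet → 87; green ×10^5 → 8700000 Ω.
Series: 69 + 8700000 = 8700069 Ω.

8700069 Ω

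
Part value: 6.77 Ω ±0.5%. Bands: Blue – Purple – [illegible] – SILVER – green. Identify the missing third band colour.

6.77 Ω = 677 × 10^-2.
The third band gives digit 7 of the significand, and 7 is violet.

violet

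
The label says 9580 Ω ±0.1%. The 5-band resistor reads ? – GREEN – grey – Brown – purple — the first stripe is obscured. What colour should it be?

9580 Ω = 958 × 10^1.
The first band gives digit 9 of the significand, and 9 is white.

white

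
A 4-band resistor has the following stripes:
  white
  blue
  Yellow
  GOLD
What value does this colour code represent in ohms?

White → 9 (first significant figure)
Blue → 6 (second significant figure)
Yellow → ×10^4 multiplier
96 × 10000 = 960000 Ω

960000 Ω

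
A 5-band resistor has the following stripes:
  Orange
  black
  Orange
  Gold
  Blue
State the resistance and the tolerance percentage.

30.3 Ω ±0.25%

Orange → 3 (first significant figure)
Black → 0 (second significant figure)
Orange → 3 (third significant figure)
Gold → ×0.1 multiplier
Blue → ±0.25% tolerance
303 × 0.1 = 30.3 Ω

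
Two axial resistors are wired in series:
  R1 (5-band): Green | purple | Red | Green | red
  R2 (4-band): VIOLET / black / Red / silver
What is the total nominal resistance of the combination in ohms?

R1: green, violet, red → 572; green ×10^5 → 57200000 Ω.
R2: violet, black → 70; red ×10^2 → 7000 Ω.
Series: 57200000 + 7000 = 57207000 Ω.

57207000 Ω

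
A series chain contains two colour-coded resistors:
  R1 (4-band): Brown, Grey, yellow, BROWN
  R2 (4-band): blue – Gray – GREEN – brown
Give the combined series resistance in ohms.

6980000 Ω

R1: brown, grey → 18; yellow ×10^4 → 180000 Ω.
R2: blue, grey → 68; green ×10^5 → 6800000 Ω.
Series: 180000 + 6800000 = 6980000 Ω.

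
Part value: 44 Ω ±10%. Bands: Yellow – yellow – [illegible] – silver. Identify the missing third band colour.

44 Ω = 44 × 10^0.
The third band is the multiplier, 10^0, which is black.

black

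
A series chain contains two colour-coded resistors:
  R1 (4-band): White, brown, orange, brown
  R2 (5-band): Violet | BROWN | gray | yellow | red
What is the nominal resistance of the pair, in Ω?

R1: white, brown → 91; orange ×10^3 → 91000 Ω.
R2: violet, brown, grey → 718; yellow ×10^4 → 7180000 Ω.
Series: 91000 + 7180000 = 7271000 Ω.

7271000 Ω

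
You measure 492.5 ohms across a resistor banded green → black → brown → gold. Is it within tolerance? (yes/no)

Green → 5 (first significant figure)
Black → 0 (second significant figure)
Brown → ×10 multiplier
Gold → ±5% tolerance
50 × 10 = 500 Ω
Allowed range: 475 Ω to 525 Ω.
492.5 ohms lies inside that range.

yes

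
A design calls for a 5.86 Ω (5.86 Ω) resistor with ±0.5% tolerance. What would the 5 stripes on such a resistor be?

5.86 Ω = 586 × 10^-2.
5 → green
8 → grey
6 → blue
Multiplier 10^-2 → silver.
±0.5% tolerance → green.

green, grey, blue, silver, green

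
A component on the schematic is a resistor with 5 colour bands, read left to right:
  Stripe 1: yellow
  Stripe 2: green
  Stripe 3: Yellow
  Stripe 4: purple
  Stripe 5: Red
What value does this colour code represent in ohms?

4540000000 Ω

Yellow → 4 (first significant figure)
Green → 5 (second significant figure)
Yellow → 4 (third significant figure)
Violet → ×10^7 multiplier
454 × 10000000 = 4540000000 Ω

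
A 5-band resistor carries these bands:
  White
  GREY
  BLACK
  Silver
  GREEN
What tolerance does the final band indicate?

The last band, green, is the tolerance band.
Green corresponds to ±0.5%.

±0.5%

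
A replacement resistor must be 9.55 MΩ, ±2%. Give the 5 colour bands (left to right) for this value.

9550000 Ω = 955 × 10^4.
9 → white
5 → green
5 → green
Multiplier 10^4 → yellow.
±2% tolerance → red.

white, green, green, yellow, red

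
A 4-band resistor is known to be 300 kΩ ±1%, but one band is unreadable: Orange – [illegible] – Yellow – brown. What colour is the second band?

black

300000 Ω = 30 × 10^4.
The second band gives digit 0 of the significand, and 0 is black.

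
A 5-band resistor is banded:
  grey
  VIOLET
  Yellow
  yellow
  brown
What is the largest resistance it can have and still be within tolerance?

Grey → 8 (first significant figure)
Violet → 7 (second significant figure)
Yellow → 4 (third significant figure)
Yellow → ×10^4 multiplier
Brown → ±1% tolerance
874 × 10000 = 8740000 Ω
Largest = 8740000 × (1 + 1/100) = 8827400 Ω.

8827400 Ω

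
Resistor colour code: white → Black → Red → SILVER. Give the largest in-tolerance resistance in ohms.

9900 Ω

White → 9 (first significant figure)
Black → 0 (second significant figure)
Red → ×10^2 multiplier
Silver → ±10% tolerance
90 × 100 = 9000 Ω
Largest = 9000 × (1 + 10/100) = 9900 Ω.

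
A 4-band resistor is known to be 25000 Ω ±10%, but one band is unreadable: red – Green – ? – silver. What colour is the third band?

25000 Ω = 25 × 10^3.
The third band is the multiplier, 10^3, which is orange.

orange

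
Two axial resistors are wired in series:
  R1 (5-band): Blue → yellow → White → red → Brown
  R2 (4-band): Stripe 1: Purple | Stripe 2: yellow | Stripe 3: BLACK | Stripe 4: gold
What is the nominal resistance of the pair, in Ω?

R1: blue, yellow, white → 649; red ×10^2 → 64900 Ω.
R2: violet, yellow → 74; black ×1 → 74 Ω.
Series: 64900 + 74 = 64974 Ω.

64974 Ω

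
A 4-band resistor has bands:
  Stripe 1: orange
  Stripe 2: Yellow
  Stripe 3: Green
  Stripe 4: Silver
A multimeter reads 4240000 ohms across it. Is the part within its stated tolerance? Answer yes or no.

no

Orange → 3 (first significant figure)
Yellow → 4 (second significant figure)
Green → ×10^5 multiplier
Silver → ±10% tolerance
34 × 100000 = 3400000 Ω
Allowed range: 3060000 Ω to 3740000 Ω.
4240000 ohms lies outside that range.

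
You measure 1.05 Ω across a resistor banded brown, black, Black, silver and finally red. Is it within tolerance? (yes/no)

no

Brown → 1 (first significant figure)
Black → 0 (second significant figure)
Black → 0 (third significant figure)
Silver → ×0.01 multiplier
Red → ±2% tolerance
100 × 0.01 = 1 Ω
Allowed range: 0.98 Ω to 1.02 Ω.
1.05 Ω lies outside that range.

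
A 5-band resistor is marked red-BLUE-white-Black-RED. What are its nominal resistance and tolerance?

269 Ω ±2%

Red → 2 (first significant figure)
Blue → 6 (second significant figure)
White → 9 (third significant figure)
Black → ×1 multiplier
Red → ±2% tolerance
269 × 1 = 269 Ω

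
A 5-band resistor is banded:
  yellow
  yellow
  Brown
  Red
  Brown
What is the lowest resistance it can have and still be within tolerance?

43659 Ω

Yellow → 4 (first significant figure)
Yellow → 4 (second significant figure)
Brown → 1 (third significant figure)
Red → ×10^2 multiplier
Brown → ±1% tolerance
441 × 100 = 44100 Ω
Lowest = 44100 × (1 − 1/100) = 43659 Ω.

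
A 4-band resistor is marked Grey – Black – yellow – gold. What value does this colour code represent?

Grey → 8 (first significant figure)
Black → 0 (second significant figure)
Yellow → ×10^4 multiplier
80 × 10000 = 800000 Ω

800000 Ω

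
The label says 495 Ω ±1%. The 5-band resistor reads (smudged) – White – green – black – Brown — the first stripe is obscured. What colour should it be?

495 Ω = 495 × 10^0.
The first band gives digit 4 of the significand, and 4 is yellow.

yellow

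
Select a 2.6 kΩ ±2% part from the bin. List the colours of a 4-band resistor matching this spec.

red, blue, red, red

2600 Ω = 26 × 10^2.
2 → red
6 → blue
Multiplier 10^2 → red.
±2% tolerance → red.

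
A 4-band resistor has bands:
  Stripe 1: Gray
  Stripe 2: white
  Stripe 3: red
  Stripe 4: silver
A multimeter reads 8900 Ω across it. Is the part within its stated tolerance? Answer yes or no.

Grey → 8 (first significant figure)
White → 9 (second significant figure)
Red → ×10^2 multiplier
Silver → ±10% tolerance
89 × 100 = 8900 Ω
Allowed range: 8010 Ω to 9790 Ω.
8900 Ω lies inside that range.

yes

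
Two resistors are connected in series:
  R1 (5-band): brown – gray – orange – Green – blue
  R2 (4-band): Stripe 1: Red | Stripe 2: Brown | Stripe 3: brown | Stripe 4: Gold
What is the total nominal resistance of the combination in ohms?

R1: brown, grey, orange → 183; green ×10^5 → 18300000 Ω.
R2: red, brown → 21; brown ×10 → 210 Ω.
Series: 18300000 + 210 = 18300210 Ω.

18300210 Ω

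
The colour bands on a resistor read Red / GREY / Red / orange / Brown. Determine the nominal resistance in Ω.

282000 Ω

Red → 2 (first significant figure)
Grey → 8 (second significant figure)
Red → 2 (third significant figure)
Orange → ×10^3 multiplier
282 × 1000 = 282000 Ω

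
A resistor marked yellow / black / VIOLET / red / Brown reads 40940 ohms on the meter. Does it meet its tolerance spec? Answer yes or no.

Yellow → 4 (first significant figure)
Black → 0 (second significant figure)
Violet → 7 (third significant figure)
Red → ×10^2 multiplier
Brown → ±1% tolerance
407 × 100 = 40700 Ω
Allowed range: 40293 Ω to 41107 Ω.
40940 ohms lies inside that range.

yes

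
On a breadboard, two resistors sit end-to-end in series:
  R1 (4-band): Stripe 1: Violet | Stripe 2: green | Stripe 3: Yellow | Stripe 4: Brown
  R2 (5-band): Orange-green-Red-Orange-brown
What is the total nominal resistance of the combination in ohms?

1102000 Ω

R1: violet, green → 75; yellow ×10^4 → 750000 Ω.
R2: orange, green, red → 352; orange ×10^3 → 352000 Ω.
Series: 750000 + 352000 = 1102000 Ω.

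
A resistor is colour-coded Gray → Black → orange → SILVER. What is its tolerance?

±10%

The last band, silver, is the tolerance band.
Silver corresponds to ±10%.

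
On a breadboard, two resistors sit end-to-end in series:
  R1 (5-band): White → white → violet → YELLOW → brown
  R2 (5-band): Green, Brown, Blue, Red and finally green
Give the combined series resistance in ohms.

R1: white, white, violet → 997; yellow ×10^4 → 9970000 Ω.
R2: green, brown, blue → 516; red ×10^2 → 51600 Ω.
Series: 9970000 + 51600 = 10021600 Ω.

10021600 Ω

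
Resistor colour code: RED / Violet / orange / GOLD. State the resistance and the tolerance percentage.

27000 Ω ±5%

Red → 2 (first significant figure)
Violet → 7 (second significant figure)
Orange → ×10^3 multiplier
Gold → ±5% tolerance
27 × 1000 = 27000 Ω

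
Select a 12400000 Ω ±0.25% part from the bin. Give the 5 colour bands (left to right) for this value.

12400000 Ω = 124 × 10^5.
1 → brown
2 → red
4 → yellow
Multiplier 10^5 → green.
±0.25% tolerance → blue.

brown, red, yellow, green, blue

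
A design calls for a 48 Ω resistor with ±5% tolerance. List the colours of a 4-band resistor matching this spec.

48 Ω = 48 × 10^0.
4 → yellow
8 → grey
Multiplier 10^0 → black.
±5% tolerance → gold.

yellow, grey, black, gold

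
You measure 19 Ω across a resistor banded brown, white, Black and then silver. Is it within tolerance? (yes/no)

yes

Brown → 1 (first significant figure)
White → 9 (second significant figure)
Black → ×1 multiplier
Silver → ±10% tolerance
19 × 1 = 19 Ω
Allowed range: 17.1 Ω to 20.9 Ω.
19 Ω lies inside that range.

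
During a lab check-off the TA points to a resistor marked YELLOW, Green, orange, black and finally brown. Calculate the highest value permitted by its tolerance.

Yellow → 4 (first significant figure)
Green → 5 (second significant figure)
Orange → 3 (third significant figure)
Black → ×1 multiplier
Brown → ±1% tolerance
453 × 1 = 453 Ω
Highest = 453 × (1 + 1/100) = 457.53 Ω.

457.53 Ω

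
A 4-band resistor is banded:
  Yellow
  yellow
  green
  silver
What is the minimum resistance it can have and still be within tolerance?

3960000 Ω

Yellow → 4 (first significant figure)
Yellow → 4 (second significant figure)
Green → ×10^5 multiplier
Silver → ±10% tolerance
44 × 100000 = 4400000 Ω
Minimum = 4400000 × (1 − 10/100) = 3960000 Ω.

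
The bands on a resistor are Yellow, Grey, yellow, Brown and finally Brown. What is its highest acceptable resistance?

Yellow → 4 (first significant figure)
Grey → 8 (second significant figure)
Yellow → 4 (third significant figure)
Brown → ×10 multiplier
Brown → ±1% tolerance
484 × 10 = 4840 Ω
Highest = 4840 × (1 + 1/100) = 4888.4 Ω.

4888.4 Ω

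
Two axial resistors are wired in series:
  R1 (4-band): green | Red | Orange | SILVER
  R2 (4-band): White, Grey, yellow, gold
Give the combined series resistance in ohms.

R1: green, red → 52; orange ×10^3 → 52000 Ω.
R2: white, grey → 98; yellow ×10^4 → 980000 Ω.
Series: 52000 + 980000 = 1032000 Ω.

1032000 Ω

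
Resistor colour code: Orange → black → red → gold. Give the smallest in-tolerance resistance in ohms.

Orange → 3 (first significant figure)
Black → 0 (second significant figure)
Red → ×10^2 multiplier
Gold → ±5% tolerance
30 × 100 = 3000 Ω
Smallest = 3000 × (1 − 5/100) = 2850 Ω.

2850 Ω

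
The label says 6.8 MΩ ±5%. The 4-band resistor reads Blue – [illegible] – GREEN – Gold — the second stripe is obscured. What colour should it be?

grey

6800000 Ω = 68 × 10^5.
The second band gives digit 8 of the significand, and 8 is grey.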